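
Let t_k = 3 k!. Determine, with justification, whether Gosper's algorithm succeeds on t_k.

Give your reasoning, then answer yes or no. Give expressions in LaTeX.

t_(k+1)/t_k = k + 1.
Gosper form: A/B · C(k+1)/C(k) with A=k + 1, B=1, C=1.
Set up (k + 1)·f(k+1) − (1)·f(k) − (1) = 0.
d = -1 from the (1,0,0) case.
d = -1 < 0 ⇒ no nonzero polynomial f; not summable.

No — t_k has no hypergeometric antidifference.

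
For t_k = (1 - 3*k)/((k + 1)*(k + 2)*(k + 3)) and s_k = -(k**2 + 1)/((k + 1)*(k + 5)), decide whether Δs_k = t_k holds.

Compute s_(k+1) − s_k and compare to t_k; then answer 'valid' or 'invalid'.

Invalid: residual 3*(-k**3 + 13*k - 8)/(k**5 + 17*k**4 + 107*k**3 + 307*k**2 + 396*k + 180) ≠ 0.

s_(k+1) = (-(k + 1)**2 - 1)/((k + 2)*(k + 6))
s_(k+1) − s_k = 2*(-3*k**2 - 7*k + 1)/(k**4 + 14*k**3 + 65*k**2 + 112*k + 60)
(s_(k+1) − s_k) − t_k = 3*(-k**3 + 13*k - 8)/(k**5 + 17*k**4 + 107*k**3 + 307*k**2 + 396*k + 180)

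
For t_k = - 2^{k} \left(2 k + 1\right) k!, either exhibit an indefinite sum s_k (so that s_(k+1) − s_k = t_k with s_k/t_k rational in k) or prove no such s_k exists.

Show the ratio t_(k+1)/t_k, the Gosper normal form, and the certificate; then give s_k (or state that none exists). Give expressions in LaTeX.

s_k = - 2^{k} k!

Ratio r(k) = 2*(k + 1)*(2*k + 3)/(2*k + 1).
Normal form (A,B,C) = (2*k + 2, 1, k + 1/2).
Key eq: (2*k + 2)·f(k+1) = (1)·f(k) + (k + 1/2).
d = 0 from the (1,0,1) case.
Solve for f: f(k) = 1/2 (degree 0 ≤ 0).
Then R = B(k−1)f/C = 1/(2*k + 1), so s_k = R(k)·t_k = -2**k*factorial(k).
Check: Δs_k = -2**k*(2*k + 1)*factorial(k). ✓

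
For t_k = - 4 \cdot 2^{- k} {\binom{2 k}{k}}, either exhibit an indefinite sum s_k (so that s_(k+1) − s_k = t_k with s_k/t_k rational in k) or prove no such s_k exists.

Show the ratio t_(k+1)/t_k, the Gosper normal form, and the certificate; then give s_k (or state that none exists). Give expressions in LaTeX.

r(k) = (2*k + 1)/(k + 1) after simplifying.
Take A(k)=2*k + 1, B(k)=k + 1, C(k)=1.
Set up (2*k + 1)·f(k+1) − (k)·f(k) − (1) = 0.
Degrees (1,1,0) ⇒ d ≤ -1.
Negative degree bound (-1): no f exists, t_k not Gosper-summable.

none (Gosper's algorithm certifies no s_k)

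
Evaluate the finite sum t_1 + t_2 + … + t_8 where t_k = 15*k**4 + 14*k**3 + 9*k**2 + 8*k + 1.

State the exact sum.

Σ = 151856

The ratio is (15*k**4 + 74*k**3 + 141*k**2 + 128*k + 47)/(15*k**4 + 14*k**3 + 9*k**2 + 8*k + 1).
Take A(k)=1, B(k)=1, C(k)=k**4 + 14*k**3/15 + 3*k**2/5 + 8*k/15 + 1/15.
Key eq: (1)·f(k+1) = (1)·f(k) + (k**4 + 14*k**3/15 + 3*k**2/5 + 8*k/15 + 1/15).
deg f ≤ 5 (via 0,0,4).
Solve for f: f(k) = k*(3*k**4 - 4*k**3 + k**2 + 3*k - 2)/15 (degree 5 ≤ 5).
Certificate R = B(k−1)f/C = k*(3*k**4 - 4*k**3 + k**2 + 3*k - 2)/(15*k**4 + 14*k**3 + 9*k**2 + 8*k + 1) gives s_k = k*(3*k**4 - 4*k**3 + k**2 + 3*k - 2).
Check: Δs_k = 15*k**4 + 14*k**3 + 9*k**2 + 8*k + 1. ✓
Σ_(k=1)^(8) t_k = s_(9) − s_(1) = 151857 − (1) = 151856.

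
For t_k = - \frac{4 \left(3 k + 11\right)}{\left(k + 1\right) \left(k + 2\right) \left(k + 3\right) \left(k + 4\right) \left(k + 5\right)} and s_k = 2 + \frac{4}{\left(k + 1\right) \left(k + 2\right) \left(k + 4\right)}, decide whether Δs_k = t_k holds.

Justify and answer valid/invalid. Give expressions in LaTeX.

Valid — Δs_k = t_k.

s_(k+1) = 2 + 4/((k + 2)*(k + 3)*(k + 5))
s_(k+1) − s_k = 4*(-3*k - 11)/(k**5 + 15*k**4 + 85*k**3 + 225*k**2 + 274*k + 120)
(s_(k+1) − s_k) − t_k = 0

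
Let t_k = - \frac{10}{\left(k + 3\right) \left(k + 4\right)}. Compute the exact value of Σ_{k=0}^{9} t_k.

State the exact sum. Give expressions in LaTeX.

Ratio r(k) = (k + 3)/(k + 5).
Take A(k)=k + 3, B(k)=k + 5, C(k)=1.
Solve (k + 3)·f(k+1) − (k + 4)·f(k) = 1.
Bound: deg f ≤ 1.
Coefficient equations give f(k) = k/3.
So s_k = (B(k−1)f/C)·t_k = (k*(k + 4)/3)·t_k = -10*k/(3*k + 9).
s_(k+1) − s_k = -10/(k**2 + 7*k + 12) = t_k.
Evaluate s at k=10 and k=0: -100/39 and 0; difference -100/39.

Σ = -100/39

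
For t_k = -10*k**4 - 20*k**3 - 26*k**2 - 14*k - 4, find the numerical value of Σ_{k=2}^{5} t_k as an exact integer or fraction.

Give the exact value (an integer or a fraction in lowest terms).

r(k) = (5*k**4 + 30*k**3 + 73*k**2 + 83*k + 37)/(5*k**4 + 10*k**3 + 13*k**2 + 7*k + 2) after simplifying.
Gosper form: A/B · C(k+1)/C(k) with A=1, B=1, C=k**4 + 2*k**3 + 13*k**2/5 + 7*k/5 + 2/5.
Set up (1)·f(k+1) − (1)·f(k) − (k**4 + 2*k**3 + 13*k**2/5 + 7*k/5 + 2/5) = 0.
From deg A=0, deg B=0, deg C=4: d=5.
Solve for f: f(k) = k*(2*k**4 + 2*k**2 - k + 1)/10 (degree 5 ≤ 5).
Then R = B(k−1)f/C = k*(2*k**4 + 2*k**2 - k + 1)/(2*(5*k**4 + 10*k**3 + 13*k**2 + 7*k + 2)), so s_k = R(k)·t_k = k*(-2*k**4 - 2*k**2 + k - 1).
Verify: -10*k**4 - 20*k**3 - 26*k**2 - 14*k - 4 matches t_k.
Sum = s_(6) − s_(2); s_(6) = -15954, s_(2) = -78 ⇒ -15876.

Σ = -15876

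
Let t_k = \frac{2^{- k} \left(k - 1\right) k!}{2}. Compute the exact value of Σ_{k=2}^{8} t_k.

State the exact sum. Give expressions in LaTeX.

Compute t_(k+1)/t_k: get k*(k + 1)/(2*(k - 1)).
Gosper form: A/B · C(k+1)/C(k) with A=k/2 + 1/2, B=1, C=k - 1.
Set up (k/2 + 1/2)·f(k+1) − (1)·f(k) − (k - 1) = 0.
d = 0 from the (1,0,1) case.
Match coefficients ⇒ f(k) = 2.
R(k) = B(k−1)·f(k)/C(k) = 2/(k - 1); s_k = R·t_k = factorial(k)/2**k.
s_(k+1) − s_k = (k - 1)*factorial(k)/(2*2**k) = t_k.
Σ_(k=2)^(8) t_k = s_(9) − s_(2) = 2835/4 − (1/2) = 2833/4.

Σ = 2833/4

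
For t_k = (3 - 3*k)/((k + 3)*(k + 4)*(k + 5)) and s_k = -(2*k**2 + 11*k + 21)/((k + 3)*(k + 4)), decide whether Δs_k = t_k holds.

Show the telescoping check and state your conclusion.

s_(k+1) = (-11*k - 2*(k + 1)**2 - 32)/((k + 4)*(k + 5))
s_(k+1) − s_k = 3*(1 - k)/(k**3 + 12*k**2 + 47*k + 60)
(s_(k+1) − s_k) − t_k = 0

valid (s_(k+1) − s_k reduces to t_k)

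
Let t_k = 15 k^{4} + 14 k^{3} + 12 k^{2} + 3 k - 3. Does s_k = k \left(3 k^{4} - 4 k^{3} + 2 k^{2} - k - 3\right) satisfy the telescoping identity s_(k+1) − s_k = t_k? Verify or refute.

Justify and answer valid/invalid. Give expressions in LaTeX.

Valid — Δs_k = t_k.

s_(k+1) = 3*k**5 + 11*k**4 + 16*k**3 + 11*k**2 - 3
s_(k+1) − s_k = 15*k**4 + 14*k**3 + 12*k**2 + 3*k - 3
(s_(k+1) − s_k) − t_k = 0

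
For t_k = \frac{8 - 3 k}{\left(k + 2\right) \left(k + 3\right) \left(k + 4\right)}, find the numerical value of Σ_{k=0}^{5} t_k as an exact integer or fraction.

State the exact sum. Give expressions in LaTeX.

Step 1: r(k) = (k + 2)*(3*k - 5)/((k + 5)*(3*k - 8)).
Factor: A=k + 2; B=k + 5; C=k - 8/3.
Set up (k + 2)·f(k+1) − (k + 4)·f(k) − (k - 8/3) = 0.
d = 2 from the (1,1,1) case.
Coefficient equations give f(k) = -k*(k + 23)/18.
R(k) = B(k−1)·f(k)/C(k) = -k*(k + 4)*(k + 23)/(6*(3*k - 8)); s_k = R·t_k = k*(k + 23)/(6*(k + 2)*(k + 3)).
s_(k+1) − s_k = (8 - 3*k)/(k**3 + 9*k**2 + 26*k + 24) = t_k.
Σ_(k=0)^(5) t_k = s_(6) − s_(0) = 29/72 − (0) = 29/72.

Σ = 29/72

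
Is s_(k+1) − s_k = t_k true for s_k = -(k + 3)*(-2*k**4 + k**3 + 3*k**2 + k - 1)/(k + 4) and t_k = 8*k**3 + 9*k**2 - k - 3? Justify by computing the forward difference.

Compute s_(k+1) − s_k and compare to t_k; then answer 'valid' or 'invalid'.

Invalid: residual (-6*k**4 - 42*k**3 - 38*k**2 + 6*k + 13)/(k**2 + 9*k + 20) ≠ 0.

s_(k+1) = -(k + 4)*(k - 2*(k + 1)**4 + (k + 1)**3 + 3*(k + 1)**2)/(k + 5)
s_(k+1) − s_k = (8*k**5 + 75*k**4 + 198*k**3 + 130*k**2 - 41*k - 47)/(k**2 + 9*k + 20)
(s_(k+1) − s_k) − t_k = (-6*k**4 - 42*k**3 - 38*k**2 + 6*k + 13)/(k**2 + 9*k + 20)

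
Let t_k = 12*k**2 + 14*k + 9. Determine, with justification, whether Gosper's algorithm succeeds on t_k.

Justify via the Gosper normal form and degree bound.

Yes. s_k = k*(4*k**2 + k + 4).

t_(k+1)/t_k = (12*k**2 + 38*k + 35)/(12*k**2 + 14*k + 9).
Normal form (A,B,C) = (1, 1, k**2 + 7*k/6 + 3/4).
Set up (1)·f(k+1) − (1)·f(k) − (k**2 + 7*k/6 + 3/4) = 0.
deg f ≤ 3 (via 0,0,2).
A polynomial solution: f(k) = k*(4*k**2 + k + 4)/12.
Then R = B(k−1)f/C = k*(4*k**2 + k + 4)/(12*k**2 + 14*k + 9), so s_k = R(k)·t_k = k*(4*k**2 + k + 4).
s_(k+1) − s_k = 12*k**2 + 14*k + 9 = t_k.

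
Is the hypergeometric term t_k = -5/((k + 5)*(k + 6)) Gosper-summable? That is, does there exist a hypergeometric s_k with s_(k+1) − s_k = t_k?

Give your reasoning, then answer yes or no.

Yes. s_k = -k/(k + 5).

Compute t_(k+1)/t_k: get (k + 5)/(k + 7).
Take A(k)=k + 5, B(k)=k + 7, C(k)=1.
Need (k + 5)·f(k+1) − (k + 6)·f(k) = 1.
d = 1 from the (1,1,0) case.
A polynomial solution: f(k) = k/5.
Then R = B(k−1)f/C = k*(k + 6)/5, so s_k = R(k)·t_k = -k/(k + 5).
Check: Δs_k = -5/(k**2 + 11*k + 30). ✓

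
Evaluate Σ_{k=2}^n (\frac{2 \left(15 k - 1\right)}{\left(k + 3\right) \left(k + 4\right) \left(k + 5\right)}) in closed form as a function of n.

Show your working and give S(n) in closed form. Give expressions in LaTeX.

S(n) = \frac{2 \left(26 n^{2} + 9 n - 35\right)}{15 \left(n^{2} + 9 n + 20\right)}

Step 1: r(k) = (k + 3)*(15*k + 14)/((k + 6)*(15*k - 1)).
Gosper form: A/B · C(k+1)/C(k) with A=k + 3, B=k + 6, C=k - 1/15.
Key eq: (k + 3)·f(k+1) = (k + 5)·f(k) + (k - 1/15).
Degrees (1,1,1) ⇒ d ≤ 2.
Solving with deg f ≤ 2: f(k) = k*(11*k - 13)/90.
R(k) = B(k−1)·f(k)/C(k) = k*(k + 5)*(11*k - 13)/(6*(15*k - 1)); s_k = R·t_k = k*(11*k - 13)/(3*(k + 3)*(k + 4)).
Verify: 2*(15*k - 1)/(k**3 + 12*k**2 + 47*k + 60) matches t_k.
Σ_(k=2)^n t_k = s_(n+1) − s_(2) = ((11*n**2 + 9*n - 2)/(3*(n**2 + 9*n + 20))) − (1/5), i.e. 2*(26*n**2 + 9*n - 35)/(15*(n**2 + 9*n + 20)).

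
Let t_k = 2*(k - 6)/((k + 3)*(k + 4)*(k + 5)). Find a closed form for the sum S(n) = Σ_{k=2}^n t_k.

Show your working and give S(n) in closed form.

S(n) = (n**2 - 51*n + 50)/(30*(n**2 + 9*n + 20))

Step 1: r(k) = (k - 5)*(k + 3)/((k - 6)*(k + 6)).
Gosper form: A/B · C(k+1)/C(k) with A=k + 3, B=k + 6, C=k - 6.
Need (k + 3)·f(k+1) − (k + 5)·f(k) = k - 6.
Degrees (1,1,1) ⇒ d ≤ 2.
A polynomial solution: f(k) = -k*(k + 15)/8.
So s_k = (B(k−1)f/C)·t_k = (-k*(k + 5)*(k + 15)/(8*(k - 6)))·t_k = k*(-k - 15)/(4*(k + 3)*(k + 4)).
s_(k+1) − s_k = 2*(k - 6)/(k**3 + 12*k**2 + 47*k + 60) = t_k.
s_(n+1) = (-n**2 - 17*n - 16)/(4*(n**2 + 9*n + 20)) and s_(2) = -17/60, so S(n) = (n**2 - 51*n + 50)/(30*(n**2 + 9*n + 20)).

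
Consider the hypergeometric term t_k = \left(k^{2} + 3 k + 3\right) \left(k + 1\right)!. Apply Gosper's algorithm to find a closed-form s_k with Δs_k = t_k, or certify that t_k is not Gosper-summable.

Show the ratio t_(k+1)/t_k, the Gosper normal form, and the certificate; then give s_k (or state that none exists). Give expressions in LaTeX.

The ratio is (k + 2)*(3*k + (k + 1)**2 + 6)/(k**2 + 3*k + 3).
Take A(k)=k + 2, B(k)=1, C(k)=k**2 + 3*k + 3.
Solve (k + 2)·f(k+1) − (1)·f(k) = k**2 + 3*k + 3.
Bound: deg f ≤ 1.
Solving with deg f ≤ 1: f(k) = k + 1.
Certificate R = B(k−1)f/C = (k + 1)/(k**2 + 3*k + 3) gives s_k = (k + 1)*factorial(k + 1).
Check: Δs_k = (k**2 + 3*k + 3)*factorial(k + 1). ✓

s_k = \left(k + 1\right) \left(k + 1\right)!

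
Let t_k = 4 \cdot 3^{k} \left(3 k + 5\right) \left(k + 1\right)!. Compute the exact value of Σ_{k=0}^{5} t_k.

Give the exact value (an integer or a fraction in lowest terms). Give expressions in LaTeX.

Ratio r(k) = 3*(k + 2)*(3*k + 8)/(3*k + 5).
Take A(k)=3*k + 6, B(k)=1, C(k)=k + 5/3.
Set up (3*k + 6)·f(k+1) − (1)·f(k) − (k + 5/3) = 0.
Bound: deg f ≤ 0.
Solve for f: f(k) = 1/3 (degree 0 ≤ 0).
R(k) = B(k−1)·f(k)/C(k) = 1/(3*k + 5); s_k = R·t_k = 4*3**k*factorial(k + 1).
Check: Δs_k = 4*3**k*(3*k + 5)*factorial(k + 1). ✓
Evaluate s at k=6 and k=0: 14696640 and 4; difference 14696636.

Σ = 14696636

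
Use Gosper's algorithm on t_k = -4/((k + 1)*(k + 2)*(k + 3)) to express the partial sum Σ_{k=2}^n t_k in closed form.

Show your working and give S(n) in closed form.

r(k) = (k + 1)/(k + 4) after simplifying.
Factor: A=k + 1; B=k + 4; C=1.
Need (k + 1)·f(k+1) − (k + 3)·f(k) = 1.
d = 2 from the (1,1,0) case.
Coefficient equations give f(k) = k*(k + 3)/4.
So s_k = (B(k−1)f/C)·t_k = (k*(k + 3)**2/4)·t_k = k*(-k - 3)/((k + 1)*(k + 2)).
Check: Δs_k = -4/(k**3 + 6*k**2 + 11*k + 6). ✓
s_(n+1) = (-n**2 - 5*n - 4)/(n**2 + 5*n + 6) and s_(2) = -5/6, so S(n) = (-n**2 - 5*n + 6)/(6*(n**2 + 5*n + 6)).

S(n) = (-n**2 - 5*n + 6)/(6*(n**2 + 5*n + 6))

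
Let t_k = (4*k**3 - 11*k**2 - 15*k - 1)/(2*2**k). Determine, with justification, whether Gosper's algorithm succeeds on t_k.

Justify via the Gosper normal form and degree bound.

Ratio r(k) = (4*k**3 + k**2 - 25*k - 23)/(2*(4*k**3 - 11*k**2 - 15*k - 1)).
So A=1/2 and B=1, with C=k**3 - 11*k**2/4 - 15*k/4 - 1/4.
Key eq: (1/2)·f(k+1) = (1)·f(k) + (k**3 - 11*k**2/4 - 15*k/4 - 1/4).
Bound: deg f ≤ 3.
Solving with deg f ≤ 3: f(k) = -(4*k**3 + k**2 - k + 3)/2.
So s_k = (B(k−1)f/C)·t_k = (-2*(4*k**3 + k**2 - k + 3)/(4*k**3 - 11*k**2 - 15*k - 1))·t_k = (-4*k**3 - k**2 + k - 3)/2**k.
s_(k+1) − s_k = (4*k**3 - 11*k**2 - 15*k - 1)/(2*2**k) = t_k.

Yes. s_k = (-4*k**3 - k**2 + k - 3)/2**k.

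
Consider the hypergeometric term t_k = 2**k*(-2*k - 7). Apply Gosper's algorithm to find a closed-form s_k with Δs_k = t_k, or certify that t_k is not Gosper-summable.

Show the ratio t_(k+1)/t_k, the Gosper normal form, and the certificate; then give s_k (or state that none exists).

s_k = 2**k*(-2*k - 3)

Ratio r(k) = 2*(2*k + 9)/(2*k + 7).
Factor: A=2; B=1; C=k + 7/2.
Solve (2)·f(k+1) − (1)·f(k) = k + 7/2.
From deg A=0, deg B=0, deg C=1: d=1.
A polynomial solution: f(k) = (2*k + 3)/2.
R(k) = B(k−1)·f(k)/C(k) = (2*k + 3)/(2*k + 7); s_k = R·t_k = 2**k*(-2*k - 3).
Check: Δs_k = 2**k*(-2*k - 7). ✓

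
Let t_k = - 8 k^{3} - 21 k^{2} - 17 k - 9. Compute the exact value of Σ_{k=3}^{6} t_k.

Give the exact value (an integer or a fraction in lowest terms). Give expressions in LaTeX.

Σ = -5604

The ratio is (8*k**3 + 45*k**2 + 83*k + 55)/(8*k**3 + 21*k**2 + 17*k + 9).
Gosper form: A/B · C(k+1)/C(k) with A=1, B=1, C=k**3 + 21*k**2/8 + 17*k/8 + 9/8.
Set up (1)·f(k+1) − (1)·f(k) − (k**3 + 21*k**2/8 + 17*k/8 + 9/8) = 0.
deg f ≤ 4 (via 0,0,3).
Solving with deg f ≤ 4: f(k) = k*(k + 2)*(2*k**2 - k + 2)/8.
R(k) = B(k−1)·f(k)/C(k) = k*(k + 2)*(2*k**2 - k + 2)/(8*k**3 + 21*k**2 + 17*k + 9); s_k = R·t_k = k*(-2*k**3 - 3*k**2 - 4).
Check: Δs_k = -8*k**3 - 21*k**2 - 17*k - 9. ✓
Evaluate s at k=7 and k=3: -5859 and -255; difference -5604.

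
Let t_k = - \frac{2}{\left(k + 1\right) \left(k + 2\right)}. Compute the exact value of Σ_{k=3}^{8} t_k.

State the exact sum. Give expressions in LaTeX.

t_(k+1)/t_k = (k + 1)/(k + 3).
Factor: A=k + 1; B=k + 3; C=1.
Need (k + 1)·f(k+1) − (k + 2)·f(k) = 1.
Bound: deg f ≤ 1.
Match coefficients ⇒ f(k) = k.
So s_k = (B(k−1)f/C)·t_k = (k*(k + 2))·t_k = -2*k/(k + 1).
s_(k+1) − s_k = -2/(k**2 + 3*k + 2) = t_k.
Evaluate s at k=9 and k=3: -9/5 and -3/2; difference -3/10.

Σ = -3/10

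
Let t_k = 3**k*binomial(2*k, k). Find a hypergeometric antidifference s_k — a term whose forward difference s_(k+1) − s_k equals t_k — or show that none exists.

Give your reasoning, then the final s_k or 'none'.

no hypergeometric antidifference exists

Step 1: r(k) = 6*(2*k + 1)/(k + 1).
Gosper form: A/B · C(k+1)/C(k) with A=12*k + 6, B=k + 1, C=1.
Need (12*k + 6)·f(k+1) − (k)·f(k) = 1.
Bound: deg f ≤ -1.
Bound -1 < 0, so the key equation has no polynomial solution.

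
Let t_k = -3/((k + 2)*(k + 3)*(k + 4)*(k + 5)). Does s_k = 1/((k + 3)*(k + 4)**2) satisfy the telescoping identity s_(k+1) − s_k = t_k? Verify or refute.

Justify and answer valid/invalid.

s_(k+1) = 1/((k + 4)*(k + 5)**2)
s_(k+1) − s_k = (-3*k - 13)/(k**5 + 21*k**4 + 175*k**3 + 723*k**2 + 1480*k + 1200)
(s_(k+1) − s_k) − t_k = 2*(4*k + 17)/(k**6 + 23*k**5 + 217*k**4 + 1073*k**3 + 2926*k**2 + 4160*k + 2400)

Invalid: residual 2*(4*k + 17)/(k**6 + 23*k**5 + 217*k**4 + 1073*k**3 + 2926*k**2 + 4160*k + 2400) ≠ 0.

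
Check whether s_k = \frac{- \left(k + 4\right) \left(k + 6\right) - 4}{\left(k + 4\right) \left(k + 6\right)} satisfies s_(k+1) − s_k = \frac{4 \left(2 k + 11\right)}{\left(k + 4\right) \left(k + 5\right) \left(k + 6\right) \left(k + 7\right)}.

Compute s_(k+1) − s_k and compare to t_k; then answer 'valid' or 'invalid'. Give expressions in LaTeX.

valid; difference matches t_k

s_(k+1) = (-(k + 5)*(k + 7) - 4)/((k + 5)*(k + 7))
s_(k+1) − s_k = 4*(2*k + 11)/(k**4 + 22*k**3 + 179*k**2 + 638*k + 840)
(s_(k+1) − s_k) − t_k = 0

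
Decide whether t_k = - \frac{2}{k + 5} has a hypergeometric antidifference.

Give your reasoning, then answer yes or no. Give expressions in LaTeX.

Step 1: r(k) = (k + 5)/(k + 6).
Take A(k)=k + 5, B(k)=k + 6, C(k)=1.
Set up (k + 5)·f(k+1) − (k + 5)·f(k) − (1) = 0.
d = 0 from the (1,1,0) case.
f = c0 ⇒ A·f(k+1) − B(k−1)·f(k) − C = -1. The system {-1 = 0} is inconsistent; no antidifference.

No — key equation has no polynomial f.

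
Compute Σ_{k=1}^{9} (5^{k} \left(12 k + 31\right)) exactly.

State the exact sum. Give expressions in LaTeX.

Σ = 332031215

Ratio r(k) = 5*(12*k + 43)/(12*k + 31).
A = 5, B = 1, C = k + 31/12.
Key eq: (5)·f(k+1) = (1)·f(k) + (k + 31/12).
From deg A=0, deg B=0, deg C=1: d=1.
Solving with deg f ≤ 1: f(k) = (3*k + 4)/12.
Certificate R = B(k−1)f/C = (3*k + 4)/(12*k + 31) gives s_k = 5**k*(3*k + 4).
Check: Δs_k = 5**k*(12*k + 31). ✓
Evaluate s at k=10 and k=1: 332031250 and 35; difference 332031215.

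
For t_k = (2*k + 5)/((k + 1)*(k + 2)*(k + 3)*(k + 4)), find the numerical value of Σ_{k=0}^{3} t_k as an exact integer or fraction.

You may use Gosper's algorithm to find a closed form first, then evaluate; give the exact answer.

The ratio is (k + 1)*(2*k + 7)/((k + 5)*(2*k + 5)).
So A=k + 1 and B=k + 5, with C=k + 5/2.
Need (k + 1)·f(k+1) − (k + 4)·f(k) = k + 5/2.
deg f ≤ 3 (via 1,1,1).
Match coefficients ⇒ f(k) = k*(k + 2)*(k + 4)/6.
Certificate R = B(k−1)f/C = k*(k + 2)*(k + 4)**2/(3*(2*k + 5)) gives s_k = k*(k + 4)/(3*(k**2 + 4*k + 3)).
Check: Δs_k = (2*k + 5)/(k**4 + 10*k**3 + 35*k**2 + 50*k + 24). ✓
Σ_(k=0)^(3) t_k = s_(4) − s_(0) = 32/105 − (0) = 32/105.

Σ = 32/105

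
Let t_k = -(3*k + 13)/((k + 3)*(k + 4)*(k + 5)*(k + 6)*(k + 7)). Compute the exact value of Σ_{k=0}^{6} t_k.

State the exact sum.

Σ = -49/4680

Ratio r(k) = (k + 3)*(3*k + 16)/((k + 8)*(3*k + 13)).
So A=k + 3 and B=k + 8, with C=k + 13/3.
Solve (k + 3)·f(k+1) − (k + 7)·f(k) = k + 13/3.
deg f ≤ 4 (via 1,1,1).
Solving with deg f ≤ 4: f(k) = k*(k + 4)*(k**2 + 14*k + 63)/270.
R(k) = B(k−1)·f(k)/C(k) = k*(k + 4)*(k + 7)*(k**2 + 14*k + 63)/(90*(3*k + 13)); s_k = R·t_k = k*(-k**2 - 14*k - 63)/(90*(k**3 + 14*k**2 + 63*k + 90)).
Check: Δs_k = (-3*k - 13)/(k**5 + 25*k**4 + 245*k**3 + 1175*k**2 + 2754*k + 2520). ✓
Telescoping: Σ = s_(7) − s_(0) = -49/4680 − (0) = -49/4680.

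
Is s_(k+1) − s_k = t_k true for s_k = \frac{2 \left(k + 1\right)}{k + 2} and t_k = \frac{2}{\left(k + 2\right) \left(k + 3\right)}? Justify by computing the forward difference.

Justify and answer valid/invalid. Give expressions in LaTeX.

s_(k+1) = 2*(k + 2)/(k + 3)
s_(k+1) − s_k = 2/(k**2 + 5*k + 6)
(s_(k+1) − s_k) − t_k = 0

Valid — Δs_k = t_k.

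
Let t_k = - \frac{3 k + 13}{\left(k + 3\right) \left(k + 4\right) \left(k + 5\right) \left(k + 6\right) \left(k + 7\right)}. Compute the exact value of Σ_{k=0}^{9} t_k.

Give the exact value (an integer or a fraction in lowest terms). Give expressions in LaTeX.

Σ = -101/9360

The ratio is (k + 3)*(3*k + 16)/((k + 8)*(3*k + 13)).
Take A(k)=k + 3, B(k)=k + 8, C(k)=k + 13/3.
Need (k + 3)·f(k+1) − (k + 7)·f(k) = k + 13/3.
From deg A=1, deg B=1, deg C=1: d=4.
Coefficient equations give f(k) = k*(k + 4)*(k**2 + 14*k + 63)/270.
R(k) = B(k−1)·f(k)/C(k) = k*(k + 4)*(k + 7)*(k**2 + 14*k + 63)/(90*(3*k + 13)); s_k = R·t_k = k*(-k**2 - 14*k - 63)/(90*(k**3 + 14*k**2 + 63*k + 90)).
Verify: (-3*k - 13)/(k**5 + 25*k**4 + 245*k**3 + 1175*k**2 + 2754*k + 2520) matches t_k.
Σ_(k=0)^(9) t_k = s_(10) − s_(0) = -101/9360 − (0) = -101/9360.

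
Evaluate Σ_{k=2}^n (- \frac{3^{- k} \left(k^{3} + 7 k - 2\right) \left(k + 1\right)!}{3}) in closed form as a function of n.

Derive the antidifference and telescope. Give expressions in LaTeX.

S(n) = 3^{- n - 1} \left(8 \cdot 3^{n} - n^{4} n! - 4 n^{3} n! - 7 n^{2} n! - 8 n n! - 4 n!\right)

Ratio r(k) = (k + 2)*(7*k + (k + 1)**3 + 5)/(3*(k**3 + 7*k - 2)).
Normal form (A,B,C) = (k/3 + 2/3, 1, k**3 + 7*k - 2).
Solve (k/3 + 2/3)·f(k+1) − (1)·f(k) = k**3 + 7*k - 2.
d = 2 from the (1,0,3) case.
Solve for f: f(k) = 3*(k**2 - k + 2) (degree 2 ≤ 2).
R(k) = B(k−1)·f(k)/C(k) = 3*(k**2 - k + 2)/(k**3 + 7*k - 2); s_k = R·t_k = -(k**2 - k + 2)*factorial(k + 1)/3**k.
Δs = -(k**3 + 7*k - 2)*factorial(k + 1)/(3*3**k), as required.
Σ_(k=2)^n t_k = s_(n+1) − s_(2) = (-3**(-n - 1)*(n**2 + n + 2)*factorial(n + 2)) − (-8/3), i.e. 3**(-n - 1)*(8*3**n - n**4*factorial(n) - 4*n**3*factorial(n) - 7*n**2*factorial(n) - 8*n*factorial(n) - 4*factorial(n)).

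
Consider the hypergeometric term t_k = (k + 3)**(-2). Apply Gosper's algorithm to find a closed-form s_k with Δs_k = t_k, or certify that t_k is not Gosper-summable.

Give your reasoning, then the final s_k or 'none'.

none (Gosper's algorithm certifies no s_k)

Ratio r(k) = (k + 3)**2/(k + 4)**2.
Gosper form: A/B · C(k+1)/C(k) with A=k**2 + 6*k + 9, B=k**2 + 8*k + 16, C=1.
Need (k**2 + 6*k + 9)·f(k+1) − (k**2 + 6*k + 9)·f(k) = 1.
From deg A=2, deg B=2, deg C=0: d=0.
Generic f = c0 gives residual -1; -1 = 0 cannot hold, so t_k is not Gosper-summable.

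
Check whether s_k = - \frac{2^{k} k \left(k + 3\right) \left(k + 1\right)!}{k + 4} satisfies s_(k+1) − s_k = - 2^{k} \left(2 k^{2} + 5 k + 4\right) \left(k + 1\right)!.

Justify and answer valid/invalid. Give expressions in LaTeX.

Invalid: residual \frac{2^{k} \left(2 k^{3} + 13 k^{2} + 23 k + 16\right) \left(k + 1\right)!}{\left(k + 4\right) \left(k + 5\right)} ≠ 0.

s_(k+1) = -2**(k + 1)*(k + 1)*(k + 4)*factorial(k + 2)/(k + 5)
s_(k+1) − s_k = -2**k*(2*k**4 + 21*k**3 + 76*k**2 + 113*k + 64)*factorial(k + 1)/((k + 4)*(k + 5))
(s_(k+1) − s_k) − t_k = 2**k*(2*k**3 + 13*k**2 + 23*k + 16)*factorial(k + 1)/((k + 4)*(k + 5))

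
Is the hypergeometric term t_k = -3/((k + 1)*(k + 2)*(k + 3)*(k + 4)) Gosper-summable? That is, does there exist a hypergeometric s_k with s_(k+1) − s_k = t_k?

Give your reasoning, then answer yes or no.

r(k) = (k + 1)/(k + 5) after simplifying.
Factor: A=k + 1; B=k + 5; C=1.
Solve (k + 1)·f(k+1) − (k + 4)·f(k) = 1.
deg f ≤ 3 (via 1,1,0).
Match coefficients ⇒ f(k) = k*(k**2 + 6*k + 11)/18.
So s_k = (B(k−1)f/C)·t_k = (k*(k + 4)*(k**2 + 6*k + 11)/18)·t_k = k*(-k**2 - 6*k - 11)/(6*(k + 1)*(k + 2)*(k + 3)).
Check: Δs_k = -3/(k**4 + 10*k**3 + 35*k**2 + 50*k + 24). ✓

Yes. s_k = k*(-k**2 - 6*k - 11)/(6*(k + 1)*(k + 2)*(k + 3)).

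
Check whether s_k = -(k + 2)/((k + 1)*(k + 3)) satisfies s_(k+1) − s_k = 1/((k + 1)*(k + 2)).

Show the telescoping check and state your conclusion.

s_(k+1) = (-k - 3)/((k + 2)*(k + 4))
s_(k+1) − s_k = (k**2 + 5*k + 7)/(k**4 + 10*k**3 + 35*k**2 + 50*k + 24)
(s_(k+1) − s_k) − t_k = (-2*k - 5)/(k**4 + 10*k**3 + 35*k**2 + 50*k + 24)

Invalid: residual (-2*k - 5)/(k**4 + 10*k**3 + 35*k**2 + 50*k + 24) ≠ 0.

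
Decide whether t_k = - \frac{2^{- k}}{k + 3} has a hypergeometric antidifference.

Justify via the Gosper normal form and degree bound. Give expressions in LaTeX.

t_(k+1)/t_k = (k + 3)/(2*(k + 4)).
A = k/2 + 3/2, B = k + 4, C = 1.
Need (k/2 + 3/2)·f(k+1) − (k + 3)·f(k) = 1.
From deg A=1, deg B=1, deg C=0: d=-1.
Bound -1 < 0, so the key equation has no polynomial solution.

No — t_k has no hypergeometric antidifference.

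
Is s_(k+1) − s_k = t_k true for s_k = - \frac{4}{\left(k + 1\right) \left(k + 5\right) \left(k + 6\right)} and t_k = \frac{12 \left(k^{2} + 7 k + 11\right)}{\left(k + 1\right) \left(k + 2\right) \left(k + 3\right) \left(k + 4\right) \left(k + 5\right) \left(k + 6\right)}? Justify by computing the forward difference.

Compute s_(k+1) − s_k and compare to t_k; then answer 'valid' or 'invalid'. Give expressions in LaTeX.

s_(k+1) = -4/((k + 2)*(k + 6)*(k + 7))
s_(k+1) − s_k = 12*(k + 3)/(k**5 + 21*k**4 + 163*k**3 + 567*k**2 + 844*k + 420)
(s_(k+1) − s_k) − t_k = 12*(-4*k**2 - 27*k - 41)/(k**7 + 28*k**6 + 322*k**5 + 1960*k**4 + 6769*k**3 + 13132*k**2 + 13068*k + 5040)

Invalid: residual \frac{12 \left(- 4 k^{2} - 27 k - 41\right)}{k^{7} + 28 k^{6} + 322 k^{5} + 1960 k^{4} + 6769 k^{3} + 13132 k^{2} + 13068 k + 5040} ≠ 0.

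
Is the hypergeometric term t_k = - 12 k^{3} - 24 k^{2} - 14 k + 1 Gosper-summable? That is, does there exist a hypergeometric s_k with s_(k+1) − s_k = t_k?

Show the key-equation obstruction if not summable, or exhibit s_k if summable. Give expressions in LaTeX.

Yes. s_k = k \left(- 3 k^{3} - 2 k^{2} + 2 k + 4\right).

Compute t_(k+1)/t_k: get (12*k**3 + 60*k**2 + 98*k + 49)/(12*k**3 + 24*k**2 + 14*k - 1).
So A=1 and B=1, with C=k**3 + 2*k**2 + 7*k/6 - 1/12.
Set up (1)·f(k+1) − (1)·f(k) − (k**3 + 2*k**2 + 7*k/6 - 1/12) = 0.
deg f ≤ 4 (via 0,0,3).
Solving with deg f ≤ 4: f(k) = k*(3*k**3 + 2*k**2 - 2*k - 4)/12.
Certificate R = B(k−1)f/C = k*(3*k**3 + 2*k**2 - 2*k - 4)/(12*k**3 + 24*k**2 + 14*k - 1) gives s_k = k*(-3*k**3 - 2*k**2 + 2*k + 4).
Δs = -12*k**3 - 24*k**2 - 14*k + 1, as required.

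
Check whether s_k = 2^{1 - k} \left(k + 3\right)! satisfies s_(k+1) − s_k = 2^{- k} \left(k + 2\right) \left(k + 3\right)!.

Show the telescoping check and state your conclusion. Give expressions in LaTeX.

valid; difference matches t_k

s_(k+1) = factorial(k + 4)/2**k
s_(k+1) − s_k = (k + 2)*factorial(k + 3)/2**k
(s_(k+1) − s_k) − t_k = 0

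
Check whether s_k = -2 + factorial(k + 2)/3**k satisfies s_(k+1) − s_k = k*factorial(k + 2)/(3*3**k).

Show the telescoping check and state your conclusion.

s_(k+1) = 3**(-k - 1)*factorial(k + 3) - 2
s_(k+1) − s_k = k*factorial(k + 2)/(3*3**k)
(s_(k+1) − s_k) − t_k = 0

valid (s_(k+1) − s_k reduces to t_k)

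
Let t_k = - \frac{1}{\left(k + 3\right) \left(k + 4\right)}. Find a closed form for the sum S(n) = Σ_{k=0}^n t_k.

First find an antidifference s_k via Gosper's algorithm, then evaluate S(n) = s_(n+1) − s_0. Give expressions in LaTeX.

The ratio is (k + 3)/(k + 5).
Take A(k)=k + 3, B(k)=k + 5, C(k)=1.
f must satisfy (k + 3)·f(k+1) − (k + 4)·f(k) = 1.
From deg A=1, deg B=1, deg C=0: d=1.
Solving with deg f ≤ 1: f(k) = k/3.
So s_k = (B(k−1)f/C)·t_k = (k*(k + 4)/3)·t_k = -k/(3*k + 9).
s_(k+1) − s_k = -1/(k**2 + 7*k + 12) = t_k.
s_(n+1) = (-n - 1)/(3*(n + 4)) and s_(0) = 0, so S(n) = (-n - 1)/(3*(n + 4)).

S(n) = \frac{- n - 1}{3 \left(n + 4\right)}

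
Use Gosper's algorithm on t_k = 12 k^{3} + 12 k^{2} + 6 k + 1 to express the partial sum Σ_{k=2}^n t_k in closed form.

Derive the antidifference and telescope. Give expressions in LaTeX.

The ratio is (12*k**3 + 48*k**2 + 66*k + 31)/(12*k**3 + 12*k**2 + 6*k + 1).
Normal form (A,B,C) = (1, 1, k**3 + k**2 + k/2 + 1/12).
Set up (1)·f(k+1) − (1)·f(k) − (k**3 + k**2 + k/2 + 1/12) = 0.
deg f ≤ 4 (via 0,0,3).
Solve for f: f(k) = k**3*(3*k - 2)/12 (degree 4 ≤ 4).
So s_k = (B(k−1)f/C)·t_k = (k**3*(3*k - 2)/(12*k**3 + 12*k**2 + 6*k + 1))·t_k = k**3*(3*k - 2).
s_(k+1) − s_k = 12*k**3 + 12*k**2 + 6*k + 1 = t_k.
s_(n+1) = 3*n**4 + 10*n**3 + 12*n**2 + 6*n + 1 and s_(2) = 32, so S(n) = 3*n**4 + 10*n**3 + 12*n**2 + 6*n - 31.

S(n) = 3 n^{4} + 10 n^{3} + 12 n^{2} + 6 n - 31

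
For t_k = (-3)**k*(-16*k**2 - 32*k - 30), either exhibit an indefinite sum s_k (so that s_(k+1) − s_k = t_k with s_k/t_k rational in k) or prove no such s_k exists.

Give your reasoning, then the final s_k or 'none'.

s_k = (-3)**k*(4*k**2 + 2*k + 3)

t_(k+1)/t_k = 3*(-8*k**2 - 32*k - 39)/(8*k**2 + 16*k + 15).
Take A(k)=-3, B(k)=1, C(k)=k**2 + 2*k + 15/8.
Key eq: (-3)·f(k+1) = (1)·f(k) + (k**2 + 2*k + 15/8).
d = 2 from the (0,0,2) case.
Match coefficients ⇒ f(k) = -(4*k**2 + 2*k + 3)/16.
R(k) = B(k−1)·f(k)/C(k) = -(4*k**2 + 2*k + 3)/(2*(8*k**2 + 16*k + 15)); s_k = R·t_k = (-3)**k*(4*k**2 + 2*k + 3).
Δs = (-3)**k*(-16*k**2 - 32*k - 30), as required.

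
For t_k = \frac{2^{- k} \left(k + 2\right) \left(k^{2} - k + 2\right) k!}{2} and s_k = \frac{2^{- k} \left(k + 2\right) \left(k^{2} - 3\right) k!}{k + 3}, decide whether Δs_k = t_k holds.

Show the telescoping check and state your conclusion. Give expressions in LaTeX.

s_(k+1) = (k + 3)*(k**2 + 2*k - 2)*factorial(k + 1)/(2*2**k*(k + 4))
s_(k+1) − s_k = (k**5 + 7*k**4 + 15*k**3 + 15*k**2 + 24*k + 30)*factorial(k)/(2*2**k*(k + 3)*(k + 4))
(s_(k+1) − s_k) − t_k = -(k**4 + 4*k**3 + k**2 + 4*k + 18)*factorial(k)/(2*2**k*(k + 3)*(k + 4))

Invalid: residual - \frac{2^{- k} \left(k^{4} + 4 k^{3} + k^{2} + 4 k + 18\right) k!}{2 \left(k + 3\right) \left(k + 4\right)} ≠ 0.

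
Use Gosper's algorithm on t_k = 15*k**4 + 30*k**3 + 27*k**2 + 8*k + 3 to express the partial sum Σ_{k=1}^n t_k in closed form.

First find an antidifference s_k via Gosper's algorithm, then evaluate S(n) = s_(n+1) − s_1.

S(n) = n*(3*n**4 + 15*n**3 + 29*n**2 + 25*n + 11)

Step 1: r(k) = (15*k**4 + 90*k**3 + 207*k**2 + 212*k + 83)/(15*k**4 + 30*k**3 + 27*k**2 + 8*k + 3).
Gosper form: A/B · C(k+1)/C(k) with A=1, B=1, C=k**4 + 2*k**3 + 9*k**2/5 + 8*k/15 + 1/5.
Solve (1)·f(k+1) − (1)·f(k) = k**4 + 2*k**3 + 9*k**2/5 + 8*k/15 + 1/5.
d = 5 from the (0,0,4) case.
Match coefficients ⇒ f(k) = k*(3*k**4 - k**2 - 2*k + 3)/15.
So s_k = (B(k−1)f/C)·t_k = (k*(3*k**4 - k**2 - 2*k + 3)/(15*k**4 + 30*k**3 + 27*k**2 + 8*k + 3))·t_k = k*(3*k**4 - k**2 - 2*k + 3).
Δs = 15*k**4 + 30*k**3 + 27*k**2 + 8*k + 3, as required.
Evaluate: s_(n+1) = 3*n**5 + 15*n**4 + 29*n**3 + 25*n**2 + 11*n + 3; subtract s_(1) = 3 ⇒ S(n) = n*(3*n**4 + 15*n**3 + 29*n**2 + 25*n + 11).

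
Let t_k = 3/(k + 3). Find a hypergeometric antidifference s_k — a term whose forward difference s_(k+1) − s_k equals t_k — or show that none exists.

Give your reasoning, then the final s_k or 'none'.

t_(k+1)/t_k = (k + 3)/(k + 4).
Normal form (A,B,C) = (k + 3, k + 4, 1).
f must satisfy (k + 3)·f(k+1) − (k + 3)·f(k) = 1.
deg f ≤ 0 (via 1,1,0).
f = c0 ⇒ A·f(k+1) − B(k−1)·f(k) − C = -1. The system {-1 = 0} is inconsistent; no antidifference.

no hypergeometric antidifference exists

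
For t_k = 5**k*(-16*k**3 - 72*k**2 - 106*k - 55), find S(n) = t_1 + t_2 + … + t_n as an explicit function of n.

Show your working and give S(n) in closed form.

t_(k+1)/t_k = 5*(16*k**3 + 120*k**2 + 298*k + 249)/(16*k**3 + 72*k**2 + 106*k + 55).
A = 5, B = 1, C = k**3 + 9*k**2/2 + 53*k/8 + 55/16.
Need (5)·f(k+1) − (1)·f(k) = k**3 + 9*k**2/2 + 53*k/8 + 55/16.
d = 3 from the (0,0,3) case.
Solve for f: f(k) = k*(4*k**2 + 3*k + 4)/16 (degree 3 ≤ 3).
Then R = B(k−1)f/C = k*(4*k**2 + 3*k + 4)/(16*k**3 + 72*k**2 + 106*k + 55), so s_k = R(k)·t_k = 5**k*k*(-4*k**2 - 3*k - 4).
s_(k+1) − s_k = 5**k*(-16*k**3 - 72*k**2 - 106*k - 55) = t_k.
Telescope: S(n) = s_(n+1) − s_(1) = 5**(n + 1)*(-4*n**3 - 15*n**2 - 22*n - 11) − (-55) = -20*5**n*n**3 - 75*5**n*n**2 - 110*5**n*n - 55*5**n + 55.

S(n) = -20*5**n*n**3 - 75*5**n*n**2 - 110*5**n*n - 55*5**n + 55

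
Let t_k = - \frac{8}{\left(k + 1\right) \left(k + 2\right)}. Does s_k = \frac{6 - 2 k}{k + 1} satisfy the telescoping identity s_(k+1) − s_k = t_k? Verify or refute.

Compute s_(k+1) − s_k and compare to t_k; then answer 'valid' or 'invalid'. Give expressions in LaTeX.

valid; difference matches t_k

s_(k+1) = 2*(2 - k)/(k + 2)
s_(k+1) − s_k = -8/(k**2 + 3*k + 2)
(s_(k+1) − s_k) − t_k = 0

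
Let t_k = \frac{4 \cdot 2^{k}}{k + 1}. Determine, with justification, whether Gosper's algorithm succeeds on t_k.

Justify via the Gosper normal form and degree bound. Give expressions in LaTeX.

No — key equation has no polynomial f.

r(k) = 2*(k + 1)/(k + 2) after simplifying.
Take A(k)=2*k + 2, B(k)=k + 2, C(k)=1.
Set up (2*k + 2)·f(k+1) − (k + 1)·f(k) − (1) = 0.
Degrees (1,1,0) ⇒ d ≤ -1.
Negative degree bound (-1): no f exists, t_k not Gosper-summable.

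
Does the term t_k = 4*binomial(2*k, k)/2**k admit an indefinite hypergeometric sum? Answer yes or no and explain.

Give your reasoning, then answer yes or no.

r(k) = (2*k + 1)/(k + 1) after simplifying.
Take A(k)=2*k + 1, B(k)=k + 1, C(k)=1.
Need (2*k + 1)·f(k+1) − (k)·f(k) = 1.
From deg A=1, deg B=1, deg C=0: d=-1.
Negative degree bound (-1): no f exists, t_k not Gosper-summable.

No — key equation has no polynomial f.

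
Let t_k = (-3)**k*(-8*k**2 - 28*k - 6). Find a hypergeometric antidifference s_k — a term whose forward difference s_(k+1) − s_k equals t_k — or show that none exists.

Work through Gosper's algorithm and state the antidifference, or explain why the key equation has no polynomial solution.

s_k = (-3)**k*(2*k**2 + 4*k - 3)

Compute t_(k+1)/t_k: get 3*(-4*k**2 - 22*k - 21)/(4*k**2 + 14*k + 3).
Gosper form: A/B · C(k+1)/C(k) with A=-3, B=1, C=k**2 + 7*k/2 + 3/4.
Solve (-3)·f(k+1) − (1)·f(k) = k**2 + 7*k/2 + 3/4.
d = 2 from the (0,0,2) case.
Match coefficients ⇒ f(k) = -(2*k**2 + 4*k - 3)/8.
R(k) = B(k−1)·f(k)/C(k) = -(2*k**2 + 4*k - 3)/(2*(4*k**2 + 14*k + 3)); s_k = R·t_k = (-3)**k*(2*k**2 + 4*k - 3).
Verify: (-3)**k*(-8*k**2 - 28*k - 6) matches t_k.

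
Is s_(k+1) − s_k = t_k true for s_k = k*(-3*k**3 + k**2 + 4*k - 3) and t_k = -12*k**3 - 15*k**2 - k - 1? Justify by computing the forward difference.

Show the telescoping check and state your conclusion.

valid; difference matches t_k

s_(k+1) = (k + 1)*(4*k - 3*(k + 1)**3 + (k + 1)**2 + 1)
s_(k+1) − s_k = -12*k**3 - 15*k**2 - k - 1
(s_(k+1) − s_k) − t_k = 0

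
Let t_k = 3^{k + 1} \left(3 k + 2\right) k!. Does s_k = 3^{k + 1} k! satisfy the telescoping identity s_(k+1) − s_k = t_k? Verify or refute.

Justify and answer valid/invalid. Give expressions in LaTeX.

Valid — Δs_k = t_k.

s_(k+1) = 3**(k + 2)*factorial(k + 1)
s_(k+1) − s_k = 3**(k + 1)*(3*k + 2)*factorial(k)
(s_(k+1) − s_k) − t_k = 0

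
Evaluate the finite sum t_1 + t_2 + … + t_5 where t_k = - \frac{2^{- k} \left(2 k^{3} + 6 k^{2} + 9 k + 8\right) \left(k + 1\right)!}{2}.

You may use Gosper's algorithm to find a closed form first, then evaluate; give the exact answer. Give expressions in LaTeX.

Σ = -25511/4

r(k) = (2*k**4 + 16*k**3 + 51*k**2 + 79*k + 50)/(2*(2*k**3 + 6*k**2 + 9*k + 8)) after simplifying.
Gosper form: A/B · C(k+1)/C(k) with A=k/2 + 1, B=1, C=k**3 + 3*k**2 + 9*k/2 + 4.
Need (k/2 + 1)·f(k+1) − (1)·f(k) = k**3 + 3*k**2 + 9*k/2 + 4.
d = 2 from the (1,0,3) case.
Match coefficients ⇒ f(k) = 2*k**2 + 2*k - 3.
Get s_k = R·t_k = -(2*k**2 + 2*k - 3)*factorial(k + 1)/2**k with R(k) = B(k−1)f(k)/C(k) = 2*(2*k**2 + 2*k - 3)/(2*k**3 + 6*k**2 + 9*k + 8).
Δs = -(2*k**3 + 6*k**2 + 9*k + 8)*factorial(k + 1)/(2*2**k), as required.
Evaluate s at k=6 and k=1: -25515/4 and -1; difference -25511/4.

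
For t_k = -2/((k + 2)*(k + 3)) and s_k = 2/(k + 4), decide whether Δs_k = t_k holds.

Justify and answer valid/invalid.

Invalid: residual 4*(2*k + 7)/(k**4 + 14*k**3 + 71*k**2 + 154*k + 120) ≠ 0.

s_(k+1) = 2/(k + 5)
s_(k+1) − s_k = -2/((k + 4)*(k + 5))
(s_(k+1) − s_k) − t_k = 4*(2*k + 7)/(k**4 + 14*k**3 + 71*k**2 + 154*k + 120)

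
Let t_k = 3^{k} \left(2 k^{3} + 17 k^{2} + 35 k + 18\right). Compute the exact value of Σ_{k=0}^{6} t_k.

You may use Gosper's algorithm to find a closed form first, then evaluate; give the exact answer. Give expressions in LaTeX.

Compute t_(k+1)/t_k: get 3*(2*k**3 + 23*k**2 + 75*k + 72)/(2*k**3 + 17*k**2 + 35*k + 18).
So A=3 and B=1, with C=k**3 + 17*k**2/2 + 35*k/2 + 9.
Key eq: (3)·f(k+1) = (1)·f(k) + (k**3 + 17*k**2/2 + 35*k/2 + 9).
Degrees (0,0,3) ⇒ d ≤ 3.
Coefficient equations give f(k) = k*(k**2 + 4*k + 1)/2.
So s_k = (B(k−1)f/C)·t_k = (k*(k**2 + 4*k + 1)/((k + 2)*(2*k**2 + 13*k + 9)))·t_k = 3**k*k*(k**2 + 4*k + 1).
s_(k+1) − s_k = 3**k*(2*k**3 + 17*k**2 + 35*k + 18) = t_k.
Evaluate s at k=7 and k=0: 1194102 and 0; difference 1194102.

Σ = 1194102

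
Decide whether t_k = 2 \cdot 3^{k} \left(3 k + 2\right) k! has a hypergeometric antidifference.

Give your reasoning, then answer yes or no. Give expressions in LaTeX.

Yes. s_k = 2 \cdot 3^{k} k!.

Step 1: r(k) = 3*(k + 1)*(3*k + 5)/(3*k + 2).
Take A(k)=3*k + 3, B(k)=1, C(k)=k + 2/3.
Solve (3*k + 3)·f(k+1) − (1)·f(k) = k + 2/3.
d = 0 from the (1,0,1) case.
Match coefficients ⇒ f(k) = 1/3.
Then R = B(k−1)f/C = 1/(3*k + 2), so s_k = R(k)·t_k = 2*3**k*factorial(k).
Check: Δs_k = 2*3**k*(3*k + 2)*factorial(k). ✓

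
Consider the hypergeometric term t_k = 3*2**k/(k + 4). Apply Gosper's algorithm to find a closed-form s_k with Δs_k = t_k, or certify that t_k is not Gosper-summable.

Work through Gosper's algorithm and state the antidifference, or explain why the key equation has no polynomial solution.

no hypergeometric antidifference exists

r(k) = 2*(k + 4)/(k + 5) after simplifying.
Gosper form: A/B · C(k+1)/C(k) with A=2*k + 8, B=k + 5, C=1.
Need (2*k + 8)·f(k+1) − (k + 4)·f(k) = 1.
Bound: deg f ≤ -1.
d = -1 < 0 ⇒ no nonzero polynomial f; not summable.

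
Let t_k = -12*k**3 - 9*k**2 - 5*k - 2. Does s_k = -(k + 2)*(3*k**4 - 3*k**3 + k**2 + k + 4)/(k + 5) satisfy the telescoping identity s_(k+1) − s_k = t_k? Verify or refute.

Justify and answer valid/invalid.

Invalid: residual 3*(9*k**4 + 72*k**3 + 49*k**2 + 26*k + 6)/(k**2 + 11*k + 30) ≠ 0.

s_(k+1) = -(k + 3)*(k + 3*(k + 1)**4 - 3*(k + 1)**3 + (k + 1)**2 + 5)/(k + 6)
s_(k+1) − s_k = 2*(-6*k**5 - 57*k**4 - 124*k**3 - 90*k**2 - 47*k - 21)/(k**2 + 11*k + 30)
(s_(k+1) − s_k) − t_k = 3*(9*k**4 + 72*k**3 + 49*k**2 + 26*k + 6)/(k**2 + 11*k + 30)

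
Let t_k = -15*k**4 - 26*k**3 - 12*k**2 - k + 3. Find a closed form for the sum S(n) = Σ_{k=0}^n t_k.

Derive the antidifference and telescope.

S(n) = -3*n**5 - 14*n**4 - 22*n**3 - 13*n**2 + n + 3

Ratio r(k) = (15*k**4 + 86*k**3 + 180*k**2 + 163*k + 51)/(15*k**4 + 26*k**3 + 12*k**2 + k - 3).
A = 1, B = 1, C = k**4 + 26*k**3/15 + 4*k**2/5 + k/15 - 1/5.
Set up (1)·f(k+1) − (1)·f(k) − (k**4 + 26*k**3/15 + 4*k**2/5 + k/15 - 1/5) = 0.
d = 5 from the (0,0,4) case.
Match coefficients ⇒ f(k) = k*(3*k**4 - k**3 - 4*k**2 + k - 2)/15.
Get s_k = R·t_k = k*(-3*k**4 + k**3 + 4*k**2 - k + 2) with R(k) = B(k−1)f(k)/C(k) = k*(3*k**4 - k**3 - 4*k**2 + k - 2)/(15*k**4 + 26*k**3 + 12*k**2 + k - 3).
Verify: -15*k**4 - 26*k**3 - 12*k**2 - k + 3 matches t_k.
Telescope: S(n) = s_(n+1) − s_(0) = -3*n**5 - 14*n**4 - 22*n**3 - 13*n**2 + n + 3 − (0) = -3*n**5 - 14*n**4 - 22*n**3 - 13*n**2 + n + 3.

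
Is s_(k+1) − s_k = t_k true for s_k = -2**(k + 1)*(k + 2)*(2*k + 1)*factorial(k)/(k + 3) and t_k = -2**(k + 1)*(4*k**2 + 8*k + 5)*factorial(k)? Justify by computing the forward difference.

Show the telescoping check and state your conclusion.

s_(k+1) = -2**(k + 2)*(k + 3)*(2*k + 3)*factorial(k + 1)/(k + 4)
s_(k+1) − s_k = -2**(k + 1)*(4*k**4 + 32*k**3 + 89*k**2 + 104*k + 46)*factorial(k)/((k + 3)*(k + 4))
(s_(k+1) − s_k) − t_k = 2**(k + 1)*(4*k**3 + 20*k**2 + 27*k + 14)*factorial(k)/((k + 3)*(k + 4))

Invalid: residual 2**(k + 1)*(4*k**3 + 20*k**2 + 27*k + 14)*factorial(k)/((k + 3)*(k + 4)) ≠ 0.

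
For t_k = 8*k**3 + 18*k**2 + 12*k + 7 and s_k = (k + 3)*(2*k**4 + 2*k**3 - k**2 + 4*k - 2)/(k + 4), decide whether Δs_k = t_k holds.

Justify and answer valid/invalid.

s_(k+1) = (2*k**5 + 18*k**4 + 57*k**3 + 84*k**2 + 69*k + 20)/(k + 5)
s_(k+1) − s_k = 2*(4*k**5 + 42*k**4 + 143*k**3 + 195*k**2 + 126*k + 55)/(k**2 + 9*k + 20)
(s_(k+1) − s_k) − t_k = (-6*k**4 - 48*k**3 - 85*k**2 - 51*k - 30)/(k**2 + 9*k + 20)

Invalid: residual (-6*k**4 - 48*k**3 - 85*k**2 - 51*k - 30)/(k**2 + 9*k + 20) ≠ 0.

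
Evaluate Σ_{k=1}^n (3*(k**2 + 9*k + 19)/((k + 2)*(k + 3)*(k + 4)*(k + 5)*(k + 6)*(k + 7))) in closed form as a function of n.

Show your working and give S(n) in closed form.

S(n) = n*(n**2 + 15*n + 71)/(105*(n**3 + 15*n**2 + 71*n + 105))

Compute t_(k+1)/t_k: get (k + 2)*(9*k + (k + 1)**2 + 28)/((k + 8)*(k**2 + 9*k + 19)).
Factor: A=k + 2; B=k + 8; C=k**2 + 9*k + 19.
Need (k + 2)·f(k+1) − (k + 7)·f(k) = k**2 + 9*k + 19.
deg f ≤ 5 (via 1,1,2).
Match coefficients ⇒ f(k) = k*(k + 3)*(k + 5)*(k**2 + 12*k + 44)/144.
Get s_k = R·t_k = k*(k**2 + 12*k + 44)/(48*(k**3 + 12*k**2 + 44*k + 48)) with R(k) = B(k−1)f(k)/C(k) = k*(k + 3)*(k + 5)*(k + 7)*(k**2 + 12*k + 44)/(144*(k**2 + 9*k + 19)).
Check: Δs_k = 3*(k**2 + 9*k + 19)/(k**6 + 27*k**5 + 295*k**4 + 1665*k**3 + 5104*k**2 + 8028*k + 5040). ✓
s_(n+1) = (n**3 + 15*n**2 + 71*n + 57)/(48*(n**3 + 15*n**2 + 71*n + 105)) and s_(1) = 19/1680, so S(n) = n*(n**2 + 15*n + 71)/(105*(n**3 + 15*n**2 + 71*n + 105)).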